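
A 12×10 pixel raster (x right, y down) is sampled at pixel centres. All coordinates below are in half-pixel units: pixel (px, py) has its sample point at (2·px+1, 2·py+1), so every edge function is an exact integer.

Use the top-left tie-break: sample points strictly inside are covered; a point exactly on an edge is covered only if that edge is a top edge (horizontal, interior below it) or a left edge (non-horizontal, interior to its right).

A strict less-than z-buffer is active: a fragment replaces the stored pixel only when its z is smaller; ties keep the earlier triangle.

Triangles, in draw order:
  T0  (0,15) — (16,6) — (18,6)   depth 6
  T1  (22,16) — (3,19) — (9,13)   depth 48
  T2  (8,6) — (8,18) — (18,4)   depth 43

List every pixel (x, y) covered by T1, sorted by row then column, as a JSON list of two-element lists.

T0:
  2·area = 18
  edge (0, 15)→(16, 6): d=(16,-9) top-left  bias=+0
  edge (16, 6)→(18, 6): d=(2,0) top-left  bias=+0
  edge (18, 6)→(0, 15): d=(-18,9) right/bottom  bias=-1
    (7,3)@(15, 7): e=[7,2,9] → X
    (8,3)@(17, 7): e=[25,2,-9] → .
    (5,4)@(11, 9): e=[3,6,9] → X
    (6,4)@(13, 9): e=[21,6,-9] → .
    (7,4)@(15, 9): e=[39,6,-27] → .
    (5,5)@(11, 11): e=[35,10,-27] → .
  covered (2 px):
    . . . . . . . . . . . .
    . . . . . . . . . . . .
    . . . . . . . . . . . .
    . . . . . . . X . . . .
    . . . . . X . . . . . .
    . . . . . . . . . . . .
    . . . . . . . . . . . .
    . . . . . . . . . . . .
    . . . . . . . . . . . .
    . . . . . . . . . . . .
T1:
  2·area = 96
  edge (22, 16)→(3, 19): d=(-19,3) right/bottom  bias=-1
  edge (3, 19)→(9, 13): d=(6,-6) top-left  bias=+0
  edge (9, 13)→(22, 16): d=(13,3) right/bottom  bias=-1
    (10,0)@(21, 1): e=[288,0,-192] → .  [on edge]
    (9,1)@(19, 3): e=[256,0,-160] → .  [on edge]
    (8,2)@(17, 5): e=[224,0,-128] → .  [on edge]
    (7,3)@(15, 7): e=[192,0,-96] → .  [on edge]
    (6,4)@(13, 9): e=[160,0,-64] → .  [on edge]
    (5,5)@(11, 11): e=[128,0,-32] → .  [on edge]
    (4,6)@(9, 13): e=[96,0,0] → .  [on edge]
    (3,7)@(7, 15): e=[64,0,32] → X  [on edge]
    (4,7)@(9, 15): e=[58,12,26] → X
    (5,7)@(11, 15): e=[52,24,20] → X
    (6,7)@(13, 15): e=[46,36,14] → X
    (7,7)@(15, 15): e=[40,48,8] → X
    (2,8)@(5, 17): e=[32,0,64] → X  [on edge]
    (1,9)@(3, 19): e=[0,0,96] → .  [on edge]
  covered (12 px):
    . . . . . . . . . . . .
    . . . . . . . . . . . .
    . . . . . . . . . . . .
    . . . . . . . . . . . .
    . . . . . . . . . . . .
    . . . . . . . . . . . .
    . . . . . . . . . . . .
    . . . X X X X X X . . .
    . . X X X X X X . . . .
    . . . . . . . . . . . .
T2:
  2·area = 120  (B↔C swapped to make it positive)
  edge (8, 6)→(18, 4): d=(10,-2) top-left  bias=+0
  edge (18, 4)→(8, 18): d=(-10,14) right/bottom  bias=-1
  edge (8, 18)→(8, 6): d=(0,-12) top-left  bias=+0
    (11,1)@(23, 3): e=[0,-60,180] → .  [on edge]
    (6,2)@(13, 5): e=[0,60,60] → X  [on edge]
    (7,2)@(15, 5): e=[4,32,84] → X
    (8,2)@(17, 5): e=[8,4,108] → X
    (9,2)@(19, 5): e=[12,-24,132] → .
    (1,3)@(3, 7): e=[0,180,-60] → .  [on edge]
    (4,3)@(9, 7): e=[12,96,12] → X
    (5,3)@(11, 7): e=[16,68,36] → X
    (8,3)@(17, 7): e=[28,-16,108] → .
    (4,4)@(9, 9): e=[32,76,12] → X
    (7,4)@(15, 9): e=[44,-8,84] → .
    (4,5)@(9, 11): e=[52,56,12] → X
    (6,5)@(13, 11): e=[60,0,60] → .  [on edge]
  covered (15 px):
    . . . . . . . . . . . .
    . . . . . . . . . . . .
    . . . . . . X X X . . .
    . . . . X X X X . . . .
    . . . . X X X . . . . .
    . . . . X X . . . . . .
    . . . . X X . . . . . .
    . . . . X . . . . . . .
    . . . . . . . . . . . .
    . . . . . . . . . . . .

Result: [[3,7],[4,7],[5,7],[6,7],[7,7],[8,7],[2,8],[3,8],[4,8],[5,8],[6,8],[7,8]]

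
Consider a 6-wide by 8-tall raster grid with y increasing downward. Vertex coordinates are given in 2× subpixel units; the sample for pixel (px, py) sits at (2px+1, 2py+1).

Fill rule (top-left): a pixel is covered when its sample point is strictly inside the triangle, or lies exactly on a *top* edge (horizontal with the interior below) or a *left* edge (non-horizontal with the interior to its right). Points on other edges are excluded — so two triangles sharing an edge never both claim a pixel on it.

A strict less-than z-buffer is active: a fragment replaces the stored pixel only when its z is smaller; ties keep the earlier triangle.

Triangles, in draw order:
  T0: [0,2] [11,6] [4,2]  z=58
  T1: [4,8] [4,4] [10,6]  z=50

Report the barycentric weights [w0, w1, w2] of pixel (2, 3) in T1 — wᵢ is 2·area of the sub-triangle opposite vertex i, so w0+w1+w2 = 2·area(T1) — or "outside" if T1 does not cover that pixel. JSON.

T0:
  2·area = 16  (B↔C swapped to make it positive)
  edge (0, 2)→(4, 2): d=(4,0) top-left  bias=+0
  edge (4, 2)→(11, 6): d=(7,4) right/bottom  bias=-1
  edge (11, 6)→(0, 2): d=(-11,-4) top-left  bias=+0
    (1,1)@(3, 3): e=[4,11,1] → X
    (2,1)@(5, 3): e=[4,3,9] → X
    (3,1)@(7, 3): e=[4,-5,17] → .
    (1,2)@(3, 5): e=[12,25,-21] → .
    (2,2)@(5, 5): e=[12,17,-13] → .
    (4,2)@(9, 5): e=[12,1,3] → X
    (5,2)@(11, 5): e=[12,-7,11] → .
    (4,3)@(9, 7): e=[20,15,-19] → .
  covered (3 px):
    . . . . . .
    . X X . . .
    . . . . X .
    . . . . . .
    . . . . . .
    . . . . . .
    . . . . . .
    . . . . . .
T1:
  2·area = 24
  edge (4, 8)→(4, 4): d=(0,-4) top-left  bias=+0
  edge (4, 4)→(10, 6): d=(6,2) right/bottom  bias=-1
  edge (10, 6)→(4, 8): d=(-6,2) right/bottom  bias=-1
    (0,1)@(1, 3): e=[-12,0,36] → .  [on edge]
    (2,2)@(5, 5): e=[4,4,16] → X
    (3,2)@(7, 5): e=[12,0,12] → .  [on edge]
    (2,3)@(5, 7): e=[4,16,4] → X
    (3,3)@(7, 7): e=[12,12,0] → .  [on edge]
    (0,4)@(1, 9): e=[-12,36,0] → .  [on edge]
    (2,4)@(5, 9): e=[4,28,-8] → .
  covered (2 px):
    . . . . . .
    . . . . . .
    . . X . . .
    . . X . . .
    . . . . . .
    . . . . . .
    . . . . . .
    . . . . . .

Final: [16,4,4]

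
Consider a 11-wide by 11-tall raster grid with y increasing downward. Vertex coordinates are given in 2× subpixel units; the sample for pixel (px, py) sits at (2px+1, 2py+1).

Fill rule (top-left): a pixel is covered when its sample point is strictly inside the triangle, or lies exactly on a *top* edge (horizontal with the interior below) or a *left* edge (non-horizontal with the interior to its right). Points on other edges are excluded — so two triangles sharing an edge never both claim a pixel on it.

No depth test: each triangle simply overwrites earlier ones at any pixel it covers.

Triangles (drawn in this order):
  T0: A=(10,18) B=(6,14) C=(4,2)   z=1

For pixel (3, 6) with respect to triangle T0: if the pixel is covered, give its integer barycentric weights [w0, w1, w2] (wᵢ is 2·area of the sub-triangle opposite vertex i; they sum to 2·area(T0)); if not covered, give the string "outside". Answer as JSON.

T0:
  2·area = 40
  edge (10, 18)→(6, 14): d=(-4,-4) top-left  bias=+0
  edge (6, 14)→(4, 2): d=(-2,-12) top-left  bias=+0
  edge (4, 2)→(10, 18): d=(6,16) right/bottom  bias=-1
    (2,2)@(5, 5): e=[32,6,2] → X
    (3,2)@(7, 5): e=[40,30,-30] → .
    (2,3)@(5, 7): e=[24,2,14] → X
    (3,3)@(7, 7): e=[32,26,-18] → .
    (0,4)@(1, 9): e=[0,-50,90] → .  [on edge]
    (2,4)@(5, 9): e=[16,-2,26] → .
    (1,5)@(3, 11): e=[0,-30,70] → .  [on edge]
    (3,5)@(7, 11): e=[16,18,6] → X
    (4,5)@(9, 11): e=[24,42,-26] → .
    (2,6)@(5, 13): e=[0,-10,50] → .  [on edge]
    (3,6)@(7, 13): e=[8,14,18] → X
    (4,6)@(9, 13): e=[16,38,-14] → .
    (3,7)@(7, 15): e=[0,10,30] → X  [on edge]
    (4,8)@(9, 17): e=[0,30,10] → X  [on edge]
    (5,9)@(11, 19): e=[0,50,-10] → .  [on edge]
    (6,10)@(13, 21): e=[0,70,-30] → .  [on edge]
  covered (6 px):
    . . . . . . . . . . .
    . . . . . . . . . . .
    . . X . . . . . . . .
    . . X . . . . . . . .
    . . . . . . . . . . .
    . . . X . . . . . . .
    . . . X . . . . . . .
    . . . X . . . . . . .
    . . . . X . . . . . .
    . . . . . . . . . . .
    . . . . . . . . . . .

Final: [14,18,8]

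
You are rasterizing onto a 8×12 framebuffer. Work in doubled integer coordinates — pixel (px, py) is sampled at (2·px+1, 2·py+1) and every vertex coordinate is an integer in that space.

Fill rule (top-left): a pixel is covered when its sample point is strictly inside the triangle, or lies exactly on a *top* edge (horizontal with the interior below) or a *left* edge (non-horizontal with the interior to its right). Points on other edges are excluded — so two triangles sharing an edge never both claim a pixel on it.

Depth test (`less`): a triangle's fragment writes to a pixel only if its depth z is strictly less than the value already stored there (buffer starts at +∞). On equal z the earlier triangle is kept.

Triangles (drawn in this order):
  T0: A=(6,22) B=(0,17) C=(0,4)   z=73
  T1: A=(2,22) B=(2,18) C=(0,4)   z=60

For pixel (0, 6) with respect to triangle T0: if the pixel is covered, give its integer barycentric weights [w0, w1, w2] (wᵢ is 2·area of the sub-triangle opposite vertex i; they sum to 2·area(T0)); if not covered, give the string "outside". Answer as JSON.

T0:
  2·area = 78
  edge (6, 22)→(0, 17): d=(-6,-5) top-left  bias=+0
  edge (0, 17)→(0, 4): d=(0,-13) top-left  bias=+0
  edge (0, 4)→(6, 22): d=(6,18) right/bottom  bias=-1
    (0,3)@(1, 7): e=[65,13,0] → .  [on edge]
    (0,4)@(1, 9): e=[53,13,12] → X
    (1,4)@(3, 9): e=[63,39,-24] → .
    (0,5)@(1, 11): e=[41,13,24] → X
    (1,5)@(3, 11): e=[51,39,-12] → .
    (0,6)@(1, 13): e=[29,13,36] → X
    (1,6)@(3, 13): e=[39,39,0] → .  [on edge]
    (0,7)@(1, 15): e=[17,13,48] → X
    (1,7)@(3, 15): e=[27,39,12] → X
    (2,7)@(5, 15): e=[37,65,-24] → .
    (0,8)@(1, 17): e=[5,13,60] → X
    (2,8)@(5, 17): e=[25,65,-12] → .
    (2,9)@(5, 19): e=[13,65,0] → .  [on edge]
  covered (9 px):
    . . . . . . . .
    . . . . . . . .
    . . . . . . . .
    . . . . . . . .
    X . . . . . . .
    X . . . . . . .
    X . . . . . . .
    X X . . . . . .
    X X . . . . . .
    . X . . . . . .
    . . X . . . . .
    . . . . . . . .
T1:
  2·area = 8  (B↔C swapped to make it positive)
  edge (2, 22)→(0, 4): d=(-2,-18) top-left  bias=+0
  edge (0, 4)→(2, 18): d=(2,14) right/bottom  bias=-1
  edge (2, 18)→(2, 22): d=(0,4) right/bottom  bias=-1
    (0,5)@(1, 11): e=[4,0,4] → .  [on edge]
    (0,6)@(1, 13): e=[0,4,4] → X  [on edge]
    (1,6)@(3, 13): e=[36,-24,-4] → .
    (0,7)@(1, 15): e=[-4,8,4] → .
  covered (1 px):
    . . . . . . . .
    . . . . . . . .
    . . . . . . . .
    . . . . . . . .
    . . . . . . . .
    . . . . . . . .
    X . . . . . . .
    . . . . . . . .
    . . . . . . . .
    . . . . . . . .
    . . . . . . . .
    . . . . . . . .

Answer: [13,36,29]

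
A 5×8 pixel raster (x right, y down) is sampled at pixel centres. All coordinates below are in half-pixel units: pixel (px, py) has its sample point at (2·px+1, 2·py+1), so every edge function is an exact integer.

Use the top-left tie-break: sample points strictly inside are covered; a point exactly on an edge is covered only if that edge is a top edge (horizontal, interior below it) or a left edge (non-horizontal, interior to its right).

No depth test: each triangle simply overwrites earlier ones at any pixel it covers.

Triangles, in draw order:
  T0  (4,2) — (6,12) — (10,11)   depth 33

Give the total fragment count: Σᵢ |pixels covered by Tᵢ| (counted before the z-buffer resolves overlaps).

T0:
  2·area = 42  (B↔C swapped to make it positive)
  edge (4, 2)→(10, 11): d=(6,9) right/bottom  bias=-1
  edge (10, 11)→(6, 12): d=(-4,1) right/bottom  bias=-1
  edge (6, 12)→(4, 2): d=(-2,-10) top-left  bias=+0
    (2,2)@(5, 5): e=[9,29,4] → #
    (3,2)@(7, 5): e=[-9,27,24] → ·
    (2,3)@(5, 7): e=[21,21,0] → #  [on edge]
    (3,3)@(7, 7): e=[3,19,20] → #
    (4,3)@(9, 7): e=[-15,17,40] → ·
    (2,4)@(5, 9): e=[33,13,-4] → ·
    (3,4)@(7, 9): e=[15,11,16] → #
    (4,4)@(9, 9): e=[-3,9,36] → ·
    (3,5)@(7, 11): e=[27,3,12] → #
    (4,5)@(9, 11): e=[9,1,32] → #
    (3,6)@(7, 13): e=[39,-5,8] → ·
    (4,6)@(9, 13): e=[21,-7,28] → ·
  covered (6 px):
    · · · · ·
    · · · · ·
    · · # · ·
    · · # # ·
    · · · # ·
    · · · # #
    · · · · ·
    · · · · ·

Result: 6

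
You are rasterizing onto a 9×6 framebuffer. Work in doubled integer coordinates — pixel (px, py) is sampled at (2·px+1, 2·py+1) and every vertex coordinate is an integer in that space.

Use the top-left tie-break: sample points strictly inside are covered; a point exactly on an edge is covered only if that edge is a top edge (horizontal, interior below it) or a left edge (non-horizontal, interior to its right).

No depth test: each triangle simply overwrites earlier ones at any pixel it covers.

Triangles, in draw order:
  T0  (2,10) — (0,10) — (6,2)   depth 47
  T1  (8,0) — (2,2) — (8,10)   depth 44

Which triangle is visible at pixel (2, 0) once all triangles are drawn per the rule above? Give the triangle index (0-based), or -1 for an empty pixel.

T0:
  2·area = 16
  edge (2, 10)→(0, 10): d=(-2,0) right/bottom  bias=-1
  edge (0, 10)→(6, 2): d=(6,-8) top-left  bias=+0
  edge (6, 2)→(2, 10): d=(-4,8) right/bottom  bias=-1
    (1,3)@(3, 7): e=[6,6,4] → █
    (2,3)@(5, 7): e=[6,22,-12] → ·
    (0,4)@(1, 9): e=[2,2,12] → █
    (1,4)@(3, 9): e=[2,18,-4] → ·
    (0,5)@(1, 11): e=[-2,14,4] → ·
  covered (2 px):
    · · · · · · · · ·
    · · · · · · · · ·
    · · · · · · · · ·
    · █ · · · · · · ·
    █ · · · · · · · ·
    · · · · · · · · ·
T1:
  2·area = 60  (B↔C swapped to make it positive)
  edge (8, 0)→(8, 10): d=(0,10) right/bottom  bias=-1
  edge (8, 10)→(2, 2): d=(-6,-8) top-left  bias=+0
  edge (2, 2)→(8, 0): d=(6,-2) top-left  bias=+0
    (2,0)@(5, 1): e=[30,30,0] → █  [on edge]
    (3,0)@(7, 1): e=[10,46,4] → █
    (4,0)@(9, 1): e=[-10,62,8] → ·
    (1,1)@(3, 3): e=[50,2,8] → █
    (4,1)@(9, 3): e=[-10,50,20] → ·
    (1,2)@(3, 5): e=[50,-10,20] → ·
    (2,2)@(5, 5): e=[30,6,24] → █
    (4,2)@(9, 5): e=[-10,38,32] → ·
    (2,3)@(5, 7): e=[30,-6,36] → ·
    (3,3)@(7, 7): e=[10,10,40] → █
    (4,3)@(9, 7): e=[-10,26,44] → ·
    (3,4)@(7, 9): e=[10,-2,52] → ·
  covered (8 px):
    · · █ █ · · · · ·
    · █ █ █ · · · · ·
    · · █ █ · · · · ·
    · · · █ · · · · ·
    · · · · · · · · ·
    · · · · · · · · ·

Z-buffer (winner per pixel, '.' = empty):
  . . 1 1 . . . . .
  . 1 1 1 . . . . .
  . . 1 1 . . . . .
  . 0 . 1 . . . . .
  0 . . . . . . . .
  . . . . . . . . .

Result: 1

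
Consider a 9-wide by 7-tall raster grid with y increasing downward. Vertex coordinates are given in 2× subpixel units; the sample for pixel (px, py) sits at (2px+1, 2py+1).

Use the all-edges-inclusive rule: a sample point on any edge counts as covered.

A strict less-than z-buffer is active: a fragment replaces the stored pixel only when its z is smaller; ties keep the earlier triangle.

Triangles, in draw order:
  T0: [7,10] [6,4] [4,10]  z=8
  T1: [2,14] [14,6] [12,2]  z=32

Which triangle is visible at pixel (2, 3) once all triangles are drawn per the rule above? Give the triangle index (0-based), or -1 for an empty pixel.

T0:
  2·area = 18  (B↔C swapped to make it positive)
  edge (7, 10)→(4, 10): d=(-3,0) inclusive
  edge (4, 10)→(6, 4): d=(2,-6) inclusive
  edge (6, 4)→(7, 10): d=(1,6) inclusive
    (3,0)@(7, 1): e=[27,0,-9] → ·  [on edge]
    (2,3)@(5, 7): e=[9,0,9] → █  [on edge]
    (3,3)@(7, 7): e=[9,12,-3] → ·
    (2,4)@(5, 9): e=[3,4,11] → █
    (3,4)@(7, 9): e=[3,16,-1] → ·
    (2,5)@(5, 11): e=[-3,8,13] → ·
    (1,6)@(3, 13): e=[-9,0,27] → ·  [on edge]
  covered (2 px):
    · · · · · · · · ·
    · · · · · · · · ·
    · · · · · · · · ·
    · · █ · · · · · ·
    · · █ · · · · · ·
    · · · · · · · · ·
    · · · · · · · · ·
T1:
  2·area = 64  (B↔C swapped to make it positive)
  edge (2, 14)→(12, 2): d=(10,-12) inclusive
  edge (12, 2)→(14, 6): d=(2,4) inclusive
  edge (14, 6)→(2, 14): d=(-12,8) inclusive
    (5,2)@(11, 5): e=[18,10,36] → █
    (6,2)@(13, 5): e=[42,2,20] → █
    (7,2)@(15, 5): e=[66,-6,4] → ·
    (4,3)@(9, 7): e=[14,22,28] → █
    (6,3)@(13, 7): e=[62,6,-4] → ·
    (3,4)@(7, 9): e=[10,34,20] → █
    (5,4)@(11, 9): e=[58,18,-12] → ·
    (2,5)@(5, 11): e=[6,46,12] → █
    (3,5)@(7, 11): e=[30,38,-4] → ·
    (4,5)@(9, 11): e=[54,30,-20] → ·
    (1,6)@(3, 13): e=[2,58,4] → █
    (2,6)@(5, 13): e=[26,50,-12] → ·
  covered (8 px):
    · · · · · · · · ·
    · · · · · · · · ·
    · · · · · █ █ · ·
    · · · · █ █ · · ·
    · · · █ █ · · · ·
    · · █ · · · · · ·
    · █ · · · · · · ·

Z-buffer (winner per pixel, '.' = empty):
  . . . . . . . . .
  . . . . . . . . .
  . . . . . 1 1 . .
  . . 0 . 1 1 . . .
  . . 0 1 1 . . . .
  . . 1 . . . . . .
  . 1 . . . . . . .

Final: 0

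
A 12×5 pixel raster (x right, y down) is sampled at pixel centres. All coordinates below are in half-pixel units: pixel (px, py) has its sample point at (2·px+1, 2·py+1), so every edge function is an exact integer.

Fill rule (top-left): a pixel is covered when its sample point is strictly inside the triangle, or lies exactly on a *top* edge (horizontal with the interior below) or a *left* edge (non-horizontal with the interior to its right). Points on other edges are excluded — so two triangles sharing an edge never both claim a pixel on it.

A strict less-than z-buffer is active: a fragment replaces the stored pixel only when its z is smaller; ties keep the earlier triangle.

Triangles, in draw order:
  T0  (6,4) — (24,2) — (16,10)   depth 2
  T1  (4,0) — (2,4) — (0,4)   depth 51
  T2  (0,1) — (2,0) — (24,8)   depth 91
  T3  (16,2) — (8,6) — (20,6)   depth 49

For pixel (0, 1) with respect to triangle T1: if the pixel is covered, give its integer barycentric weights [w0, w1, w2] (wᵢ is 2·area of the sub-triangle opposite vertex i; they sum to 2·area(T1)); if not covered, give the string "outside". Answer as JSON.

T0:
  2·area = 128
  edge (6, 4)→(24, 2): d=(18,-2) top-left  bias=+0
  edge (24, 2)→(16, 10): d=(-8,8) right/bottom  bias=-1
  edge (16, 10)→(6, 4): d=(-10,-6) top-left  bias=+0
    (0,0)@(1, 1): e=[-64,192,0] → ·  [on edge]
    (7,1)@(15, 3): e=[0,64,64] → █  [on edge]
    (8,1)@(17, 3): e=[4,48,76] → █
    (9,1)@(19, 3): e=[8,32,88] → █
    (10,1)@(21, 3): e=[12,16,100] → █
    (11,1)@(23, 3): e=[16,0,112] → ·  [on edge]
    (4,2)@(9, 5): e=[24,96,8] → █
    (5,2)@(11, 5): e=[28,80,20] → █
    (6,2)@(13, 5): e=[32,64,32] → █
    (10,2)@(21, 5): e=[48,0,80] → ·  [on edge]
    (4,3)@(9, 7): e=[60,80,-12] → ·
    (5,3)@(11, 7): e=[64,64,0] → █  [on edge]
    (9,3)@(19, 7): e=[80,0,48] → ·  [on edge]
    (8,4)@(17, 9): e=[112,0,16] → ·  [on edge]
  covered (15 px):
    · · · · · · · · · · · ·
    · · · · · · · █ █ █ █ ·
    · · · · █ █ █ █ █ █ · ·
    · · · · · █ █ █ █ · · ·
    · · · · · · · █ · · · ·
T1:
  2·area = 8
  edge (4, 0)→(2, 4): d=(-2,4) right/bottom  bias=-1
  edge (2, 4)→(0, 4): d=(-2,0) right/bottom  bias=-1
  edge (0, 4)→(4, 0): d=(4,-4) top-left  bias=+0
    (1,0)@(3, 1): e=[2,6,0] → █  [on edge]
    (2,0)@(5, 1): e=[-6,6,8] → ·
    (0,1)@(1, 3): e=[6,2,0] → █  [on edge]
    (1,1)@(3, 3): e=[-2,2,8] → ·
    (0,2)@(1, 5): e=[2,-2,8] → ·
  covered (2 px):
    · █ · · · · · · · · · ·
    █ · · · · · · · · · · ·
    · · · · · · · · · · · ·
    · · · · · · · · · · · ·
    · · · · · · · · · · · ·
T2:
  2·area = 38
  edge (0, 1)→(2, 0): d=(2,-1) top-left  bias=+0
  edge (2, 0)→(24, 8): d=(22,8) right/bottom  bias=-1
  edge (24, 8)→(0, 1): d=(-24,-7) top-left  bias=+0
    (0,0)@(1, 1): e=[1,30,7] → █
    (1,0)@(3, 1): e=[3,14,21] → █
    (2,0)@(5, 1): e=[5,-2,35] → ·
    (0,1)@(1, 3): e=[5,74,-41] → ·
    (1,1)@(3, 3): e=[7,58,-27] → ·
    (3,1)@(7, 3): e=[11,26,1] → █
    (4,1)@(9, 3): e=[13,10,15] → █
    (5,1)@(11, 3): e=[15,-6,29] → ·
    (3,2)@(7, 5): e=[15,70,-47] → ·
    (4,2)@(9, 5): e=[17,54,-33] → ·
    (7,2)@(15, 5): e=[23,6,9] → █
    (8,2)@(17, 5): e=[25,-10,23] → ·
  covered (6 px):
    █ █ · · · · · · · · · ·
    · · · █ █ · · · · · · ·
    · · · · · · · █ · · · ·
    · · · · · · · · · · █ ·
    · · · · · · · · · · · ·
T3:
  2·area = 48  (B↔C swapped to make it positive)
  edge (16, 2)→(20, 6): d=(4,4) right/bottom  bias=-1
  edge (20, 6)→(8, 6): d=(-12,0) right/bottom  bias=-1
  edge (8, 6)→(16, 2): d=(8,-4) top-left  bias=+0
    (7,0)@(15, 1): e=[0,60,-12] → ·  [on edge]
    (7,1)@(15, 3): e=[8,36,4] → █
    (8,1)@(17, 3): e=[0,36,12] → ·  [on edge]
    (5,2)@(11, 5): e=[32,12,4] → █
    (6,2)@(13, 5): e=[24,12,12] → █
    (8,2)@(17, 5): e=[8,12,28] → █
    (9,2)@(19, 5): e=[0,12,36] → ·  [on edge]
    (5,3)@(11, 7): e=[40,-12,20] → ·
    (6,3)@(13, 7): e=[32,-12,28] → ·
    (7,3)@(15, 7): e=[24,-12,36] → ·
    (8,3)@(17, 7): e=[16,-12,44] → ·
    (10,3)@(21, 7): e=[0,-12,60] → ·  [on edge]
    (11,4)@(23, 9): e=[0,-36,84] → ·  [on edge]
  covered (5 px):
    · · · · · · · · · · · ·
    · · · · · · · █ · · · ·
    · · · · · █ █ █ █ · · ·
    · · · · · · · · · · · ·
    · · · · · · · · · · · ·

Final: [2,0,6]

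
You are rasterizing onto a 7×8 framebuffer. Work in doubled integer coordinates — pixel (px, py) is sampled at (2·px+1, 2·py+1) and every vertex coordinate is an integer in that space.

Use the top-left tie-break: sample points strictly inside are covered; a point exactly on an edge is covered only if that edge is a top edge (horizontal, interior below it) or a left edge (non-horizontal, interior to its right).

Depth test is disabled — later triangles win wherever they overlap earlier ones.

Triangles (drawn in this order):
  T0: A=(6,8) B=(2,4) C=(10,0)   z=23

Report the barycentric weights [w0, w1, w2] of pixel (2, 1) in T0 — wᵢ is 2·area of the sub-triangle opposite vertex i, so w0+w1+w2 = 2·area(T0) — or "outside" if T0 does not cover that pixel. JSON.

T0:
  2·area = 48
  edge (6, 8)→(2, 4): d=(-4,-4) top-left  bias=+0
  edge (2, 4)→(10, 0): d=(8,-4) top-left  bias=+0
  edge (10, 0)→(6, 8): d=(-4,8) right/bottom  bias=-1
    (4,0)@(9, 1): e=[40,4,4] → X
    (5,0)@(11, 1): e=[48,12,-12] → .
    (0,1)@(1, 3): e=[0,-12,60] → .  [on edge]
    (2,1)@(5, 3): e=[16,4,28] → X
    (3,1)@(7, 3): e=[24,12,12] → X
    (4,1)@(9, 3): e=[32,20,-4] → .
    (1,2)@(3, 5): e=[0,12,36] → X  [on edge]
    (4,2)@(9, 5): e=[24,36,-12] → .
    (1,3)@(3, 7): e=[-8,28,28] → .
    (2,3)@(5, 7): e=[0,36,12] → X  [on edge]
    (3,3)@(7, 7): e=[8,44,-4] → .
    (2,4)@(5, 9): e=[-8,52,4] → .
    (3,4)@(7, 9): e=[0,60,-12] → .  [on edge]
    (4,5)@(9, 11): e=[0,84,-36] → .  [on edge]
    (5,6)@(11, 13): e=[0,108,-60] → .  [on edge]
    (6,7)@(13, 15): e=[0,132,-84] → .  [on edge]
  covered (7 px):
    . . . . X . .
    . . X X . . .
    . X X X . . .
    . . X . . . .
    . . . . . . .
    . . . . . . .
    . . . . . . .
    . . . . . . .

Result: [4,28,16]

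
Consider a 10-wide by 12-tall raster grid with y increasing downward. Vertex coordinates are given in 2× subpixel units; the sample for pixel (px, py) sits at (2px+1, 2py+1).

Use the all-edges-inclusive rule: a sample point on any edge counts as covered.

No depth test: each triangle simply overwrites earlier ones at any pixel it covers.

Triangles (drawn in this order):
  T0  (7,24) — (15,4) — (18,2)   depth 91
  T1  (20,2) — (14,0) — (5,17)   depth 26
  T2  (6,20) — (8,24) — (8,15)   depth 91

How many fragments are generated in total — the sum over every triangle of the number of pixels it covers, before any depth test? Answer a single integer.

T0:
  2·area = 44
  edge (7, 24)→(15, 4): d=(8,-20) inclusive
  edge (15, 4)→(18, 2): d=(3,-2) inclusive
  edge (18, 2)→(7, 24): d=(-11,22) inclusive
    (8,1)@(17, 3): e=[32,1,11] → █
    (9,1)@(19, 3): e=[72,5,-33] → ·
    (7,2)@(15, 5): e=[8,3,33] → █
    (8,2)@(17, 5): e=[48,7,-11] → ·
    (7,3)@(15, 7): e=[24,9,11] → █
    (8,3)@(17, 7): e=[64,13,-33] → ·
    (6,4)@(13, 9): e=[0,11,33] → █  [on edge]
    (7,4)@(15, 9): e=[40,15,-11] → ·
    (6,5)@(13, 11): e=[16,17,11] → █
    (7,5)@(15, 11): e=[56,21,-33] → ·
    (6,6)@(13, 13): e=[32,23,-11] → ·
    (5,7)@(11, 15): e=[8,25,11] → █
    (4,9)@(9, 19): e=[0,33,11] → █  [on edge]
  covered (7 px):
    · · · · · · · · · ·
    · · · · · · · · █ ·
    · · · · · · · █ · ·
    · · · · · · · █ · ·
    · · · · · · █ · · ·
    · · · · · · █ · · ·
    · · · · · · · · · ·
    · · · · · █ · · · ·
    · · · · · · · · · ·
    · · · · █ · · · · ·
    · · · · · · · · · ·
    · · · · · · · · · ·
T1:
  2·area = 120  (B↔C swapped to make it positive)
  edge (20, 2)→(5, 17): d=(-15,15) inclusive
  edge (5, 17)→(14, 0): d=(9,-17) inclusive
  edge (14, 0)→(20, 2): d=(6,2) inclusive
    (7,0)@(15, 1): e=[90,26,4] → █
    (8,0)@(17, 1): e=[60,60,0] → █  [on edge]
    (9,0)@(19, 1): e=[30,94,-4] → ·
    (6,1)@(13, 3): e=[90,10,20] → █
    (9,1)@(19, 3): e=[0,112,8] → █  [on edge]
    (6,2)@(13, 5): e=[60,28,32] → █
    (8,2)@(17, 5): e=[0,96,24] → █  [on edge]
    (9,2)@(19, 5): e=[-30,130,20] → ·
    (5,3)@(11, 7): e=[60,12,48] → █
    (7,3)@(15, 7): e=[0,80,40] → █  [on edge]
    (8,3)@(17, 7): e=[-30,114,36] → ·
    (5,4)@(11, 9): e=[30,30,60] → █
    (6,4)@(13, 9): e=[0,64,56] → █  [on edge]
    (5,5)@(11, 11): e=[0,48,72] → █  [on edge]
    (4,6)@(9, 13): e=[0,32,88] → █  [on edge]
    (3,7)@(7, 15): e=[0,16,104] → █  [on edge]
    (2,8)@(5, 17): e=[0,0,120] → █  [on edge]
    (1,9)@(3, 19): e=[0,-16,136] → ·  [on edge]
    (0,10)@(1, 21): e=[0,-32,152] → ·  [on edge]
  covered (19 px):
    · · · · · · · █ █ ·
    · · · · · · █ █ █ █
    · · · · · · █ █ █ ·
    · · · · · █ █ █ · ·
    · · · · · █ █ · · ·
    · · · · █ █ · · · ·
    · · · · █ · · · · ·
    · · · █ · · · · · ·
    · · █ · · · · · · ·
    · · · · · · · · · ·
    · · · · · · · · · ·
    · · · · · · · · · ·
T2:
  2·area = 18  (B↔C swapped to make it positive)
  edge (6, 20)→(8, 15): d=(2,-5) inclusive
  edge (8, 15)→(8, 24): d=(0,9) inclusive
  edge (8, 24)→(6, 20): d=(-2,-4) inclusive
    (3,9)@(7, 19): e=[3,9,6] → █
    (4,9)@(9, 19): e=[13,-9,14] → ·
    (3,10)@(7, 21): e=[7,9,2] → █
    (4,10)@(9, 21): e=[17,-9,10] → ·
    (3,11)@(7, 23): e=[11,9,-2] → ·
  covered (2 px):
    · · · · · · · · · ·
    · · · · · · · · · ·
    · · · · · · · · · ·
    · · · · · · · · · ·
    · · · · · · · · · ·
    · · · · · · · · · ·
    · · · · · · · · · ·
    · · · · · · · · · ·
    · · · · · · · · · ·
    · · · █ · · · · · ·
    · · · █ · · · · · ·
    · · · · · · · · · ·

Result: 28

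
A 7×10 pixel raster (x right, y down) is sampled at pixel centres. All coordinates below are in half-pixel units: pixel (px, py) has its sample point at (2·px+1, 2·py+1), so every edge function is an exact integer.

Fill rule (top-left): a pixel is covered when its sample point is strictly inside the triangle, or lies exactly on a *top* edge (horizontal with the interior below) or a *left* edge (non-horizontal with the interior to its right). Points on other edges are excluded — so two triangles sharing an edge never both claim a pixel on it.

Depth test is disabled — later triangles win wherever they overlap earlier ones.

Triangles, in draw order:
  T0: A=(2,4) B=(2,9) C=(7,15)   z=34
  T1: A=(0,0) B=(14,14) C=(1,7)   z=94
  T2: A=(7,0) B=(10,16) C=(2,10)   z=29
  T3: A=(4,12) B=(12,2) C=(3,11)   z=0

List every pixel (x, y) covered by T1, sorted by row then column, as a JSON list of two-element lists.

T0:
  2·area = 25  (B↔C swapped to make it positive)
  edge (2, 4)→(7, 15): d=(5,11) right/bottom  bias=-1
  edge (7, 15)→(2, 9): d=(-5,-6) top-left  bias=+0
  edge (2, 9)→(2, 4): d=(0,-5) top-left  bias=+0
    (1,3)@(3, 7): e=[4,16,5] → #
    (2,3)@(5, 7): e=[-18,28,15] → ·
    (1,4)@(3, 9): e=[14,6,5] → #
    (2,4)@(5, 9): e=[-8,18,15] → ·
    (1,5)@(3, 11): e=[24,-4,5] → ·
    (2,5)@(5, 11): e=[2,8,15] → #
    (3,5)@(7, 11): e=[-20,20,25] → ·
    (2,6)@(5, 13): e=[12,-2,15] → ·
    (3,7)@(7, 15): e=[0,0,25] → ·  [on edge]
  covered (3 px):
    · · · · · · ·
    · · · · · · ·
    · · · · · · ·
    · # · · · · ·
    · # · · · · ·
    · · # · · · ·
    · · · · · · ·
    · · · · · · ·
    · · · · · · ·
    · · · · · · ·
T1:
  2·area = 84
  edge (0, 0)→(14, 14): d=(14,14) right/bottom  bias=-1
  edge (14, 14)→(1, 7): d=(-13,-7) top-left  bias=+0
  edge (1, 7)→(0, 0): d=(-1,-7) top-left  bias=+0
    (0,0)@(1, 1): e=[0,78,6] → ·  [on edge]
    (0,1)@(1, 3): e=[28,52,4] → #
    (1,1)@(3, 3): e=[0,66,18] → ·  [on edge]
    (0,2)@(1, 5): e=[56,26,2] → #
    (1,2)@(3, 5): e=[28,40,16] → #
    (2,2)@(5, 5): e=[0,54,30] → ·  [on edge]
    (0,3)@(1, 7): e=[84,0,0] → #  [on edge]
    (2,3)@(5, 7): e=[28,28,28] → #
    (3,3)@(7, 7): e=[0,42,42] → ·  [on edge]
    (0,4)@(1, 9): e=[112,-26,-2] → ·
    (1,4)@(3, 9): e=[84,-12,12] → ·
    (2,4)@(5, 9): e=[56,2,26] → #
    (4,4)@(9, 9): e=[0,30,54] → ·  [on edge]
    (5,5)@(11, 11): e=[0,18,66] → ·  [on edge]
    (6,6)@(13, 13): e=[0,6,78] → ·  [on edge]
  covered (9 px):
    · · · · · · ·
    # · · · · · ·
    # # · · · · ·
    # # # · · · ·
    · · # # · · ·
    · · · · # · ·
    · · · · · · ·
    · · · · · · ·
    · · · · · · ·
    · · · · · · ·
T2:
  2·area = 110
  edge (7, 0)→(10, 16): d=(3,16) right/bottom  bias=-1
  edge (10, 16)→(2, 10): d=(-8,-6) top-left  bias=+0
  edge (2, 10)→(7, 0): d=(5,-10) top-left  bias=+0
    (3,0)@(7, 1): e=[3,102,5] → #
    (4,0)@(9, 1): e=[-29,114,25] → ·
    (3,1)@(7, 3): e=[9,86,15] → #
    (4,1)@(9, 3): e=[-23,98,35] → ·
    (2,2)@(5, 5): e=[47,58,5] → #
    (4,2)@(9, 5): e=[-17,82,45] → ·
    (2,3)@(5, 7): e=[53,42,15] → #
    (4,3)@(9, 7): e=[-11,66,55] → ·
    (1,4)@(3, 9): e=[91,14,5] → #
    (4,4)@(9, 9): e=[-5,50,65] → ·
    (1,5)@(3, 11): e=[97,-2,15] → ·
    (2,5)@(5, 11): e=[65,10,35] → #
  covered (15 px):
    · · · # · · ·
    · · · # · · ·
    · · # # · · ·
    · · # # · · ·
    · # # # · · ·
    · · # # # · ·
    · · · # # · ·
    · · · · # · ·
    · · · · · · ·
    · · · · · · ·
T3:
  2·area = 18  (B↔C swapped to make it positive)
  edge (4, 12)→(3, 11): d=(-1,-1) top-left  bias=+0
  edge (3, 11)→(12, 2): d=(9,-9) top-left  bias=+0
  edge (12, 2)→(4, 12): d=(-8,10) right/bottom  bias=-1
    (6,0)@(13, 1): e=[20,0,-2] → ·  [on edge]
    (5,1)@(11, 3): e=[16,0,2] → #  [on edge]
    (6,1)@(13, 3): e=[18,18,-18] → ·
    (4,2)@(9, 5): e=[12,0,6] → #  [on edge]
    (5,2)@(11, 5): e=[14,18,-14] → ·
    (3,3)@(7, 7): e=[8,0,10] → #  [on edge]
    (4,3)@(9, 7): e=[10,18,-10] → ·
    (0,4)@(1, 9): e=[0,-36,54] → ·  [on edge]
    (2,4)@(5, 9): e=[4,0,14] → #  [on edge]
    (3,4)@(7, 9): e=[6,18,-6] → ·
    (1,5)@(3, 11): e=[0,0,18] → #  [on edge]
    (2,5)@(5, 11): e=[2,18,-2] → ·
    (0,6)@(1, 13): e=[-4,0,22] → ·  [on edge]
    (2,6)@(5, 13): e=[0,36,-18] → ·  [on edge]
    (3,7)@(7, 15): e=[0,72,-54] → ·  [on edge]
    (4,8)@(9, 17): e=[0,108,-90] → ·  [on edge]
    (5,9)@(11, 19): e=[0,144,-126] → ·  [on edge]
  covered (5 px):
    · · · · · · ·
    · · · · · # ·
    · · · · # · ·
    · · · # · · ·
    · · # · · · ·
    · # · · · · ·
    · · · · · · ·
    · · · · · · ·
    · · · · · · ·
    · · · · · · ·

Final: [[0,1],[0,2],[1,2],[0,3],[1,3],[2,3],[2,4],[3,4],[4,5]]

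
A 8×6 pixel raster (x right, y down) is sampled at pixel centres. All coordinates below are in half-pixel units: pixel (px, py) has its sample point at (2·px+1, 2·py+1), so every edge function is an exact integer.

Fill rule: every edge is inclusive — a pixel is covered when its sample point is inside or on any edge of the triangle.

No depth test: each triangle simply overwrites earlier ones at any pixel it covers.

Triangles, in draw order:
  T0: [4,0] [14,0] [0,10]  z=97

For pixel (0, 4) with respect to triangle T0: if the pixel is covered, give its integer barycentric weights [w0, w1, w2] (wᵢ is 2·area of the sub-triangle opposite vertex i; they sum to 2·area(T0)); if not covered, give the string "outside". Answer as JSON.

T0:
  2·area = 100
  edge (4, 0)→(14, 0): d=(10,0) inclusive
  edge (14, 0)→(0, 10): d=(-14,10) inclusive
  edge (0, 10)→(4, 0): d=(4,-10) inclusive
    (2,0)@(5, 1): e=[10,76,14] → #
    (3,0)@(7, 1): e=[10,56,34] → #
    (4,0)@(9, 1): e=[10,36,54] → #
    (5,0)@(11, 1): e=[10,16,74] → #
    (6,0)@(13, 1): e=[10,-4,94] → ·
    (1,1)@(3, 3): e=[30,68,2] → #
    (5,1)@(11, 3): e=[30,-12,82] → ·
    (1,2)@(3, 5): e=[50,40,10] → #
    (3,2)@(7, 5): e=[50,0,50] → #  [on edge]
    (4,2)@(9, 5): e=[50,-20,70] → ·
    (1,3)@(3, 7): e=[70,12,18] → #
    (2,3)@(5, 7): e=[70,-8,38] → ·
  covered (13 px):
    · · # # # # · ·
    · # # # # · · ·
    · # # # · · · ·
    · # · · · · · ·
    # · · · · · · ·
    · · · · · · · ·

Answer: [4,6,90]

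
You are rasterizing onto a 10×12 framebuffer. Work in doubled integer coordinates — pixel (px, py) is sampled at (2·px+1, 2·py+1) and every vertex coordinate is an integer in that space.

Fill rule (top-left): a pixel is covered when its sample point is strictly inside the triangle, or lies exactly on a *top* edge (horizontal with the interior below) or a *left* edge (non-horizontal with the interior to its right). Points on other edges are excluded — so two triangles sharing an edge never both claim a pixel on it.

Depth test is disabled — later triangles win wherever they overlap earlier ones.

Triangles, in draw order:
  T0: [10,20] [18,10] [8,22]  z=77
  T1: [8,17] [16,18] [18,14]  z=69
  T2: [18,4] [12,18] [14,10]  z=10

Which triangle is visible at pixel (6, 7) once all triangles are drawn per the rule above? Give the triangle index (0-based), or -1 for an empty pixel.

T0:
  2·area = 4  (B↔C swapped to make it positive)
  edge (10, 20)→(8, 22): d=(-2,2) right/bottom  bias=-1
  edge (8, 22)→(18, 10): d=(10,-12) top-left  bias=+0
  edge (18, 10)→(10, 20): d=(-8,10) right/bottom  bias=-1
    (9,5)@(19, 11): e=[0,22,-18] → .  [on edge]
    (8,6)@(17, 13): e=[0,18,-14] → .  [on edge]
    (7,7)@(15, 15): e=[0,14,-10] → .  [on edge]
    (6,8)@(13, 17): e=[0,10,-6] → .  [on edge]
    (5,9)@(11, 19): e=[0,6,-2] → .  [on edge]
    (4,10)@(9, 21): e=[0,2,2] → .  [on edge]
    (3,11)@(7, 23): e=[0,-2,6] → .  [on edge]
  covered (0 px):
    . . . . . . . . . .
    . . . . . . . . . .
    . . . . . . . . . .
    . . . . . . . . . .
    . . . . . . . . . .
    . . . . . . . . . .
    . . . . . . . . . .
    . . . . . . . . . .
    . . . . . . . . . .
    . . . . . . . . . .
    . . . . . . . . . .
    . . . . . . . . . .
T1:
  2·area = 34  (B↔C swapped to make it positive)
  edge (8, 17)→(18, 14): d=(10,-3) top-left  bias=+0
  edge (18, 14)→(16, 18): d=(-2,4) right/bottom  bias=-1
  edge (16, 18)→(8, 17): d=(-8,-1) top-left  bias=+0
    (7,7)@(15, 15): e=[1,10,23] → X
    (8,7)@(17, 15): e=[7,2,25] → X
    (9,7)@(19, 15): e=[13,-6,27] → .
    (4,8)@(9, 17): e=[3,30,1] → X
    (5,8)@(11, 17): e=[9,22,3] → X
    (6,8)@(13, 17): e=[15,14,5] → X
    (8,8)@(17, 17): e=[27,-2,9] → .
    (4,9)@(9, 19): e=[23,26,-15] → .
    (5,9)@(11, 19): e=[29,18,-13] → .
    (6,9)@(13, 19): e=[35,10,-11] → .
    (7,9)@(15, 19): e=[41,2,-9] → .
  covered (6 px):
    . . . . . . . . . .
    . . . . . . . . . .
    . . . . . . . . . .
    . . . . . . . . . .
    . . . . . . . . . .
    . . . . . . . . . .
    . . . . . . . . . .
    . . . . . . . X X .
    . . . . X X X X . .
    . . . . . . . . . .
    . . . . . . . . . .
    . . . . . . . . . .
T2:
  2·area = 20
  edge (18, 4)→(12, 18): d=(-6,14) right/bottom  bias=-1
  edge (12, 18)→(14, 10): d=(2,-8) top-left  bias=+0
  edge (14, 10)→(18, 4): d=(4,-6) top-left  bias=+0
    (7,4)@(15, 9): e=[12,6,2] → X
    (8,4)@(17, 9): e=[-16,22,14] → .
    (7,5)@(15, 11): e=[0,10,10] → .  [on edge]
    (6,7)@(13, 15): e=[4,2,14] → X
    (7,7)@(15, 15): e=[-24,18,26] → .
    (6,8)@(13, 17): e=[-8,6,22] → .
  covered (2 px):
    . . . . . . . . . .
    . . . . . . . . . .
    . . . . . . . . . .
    . . . . . . . . . .
    . . . . . . . X . .
    . . . . . . . . . .
    . . . . . . . . . .
    . . . . . . X . . .
    . . . . . . . . . .
    . . . . . . . . . .
    . . . . . . . . . .
    . . . . . . . . . .

Z-buffer (winner per pixel, '.' = empty):
  . . . . . . . . . .
  . . . . . . . . . .
  . . . . . . . . . .
  . . . . . . . . . .
  . . . . . . . 2 . .
  . . . . . . . . . .
  . . . . . . . . . .
  . . . . . . 2 1 1 .
  . . . . 1 1 1 1 . .
  . . . . . . . . . .
  . . . . . . . . . .
  . . . . . . . . . .

Answer: 2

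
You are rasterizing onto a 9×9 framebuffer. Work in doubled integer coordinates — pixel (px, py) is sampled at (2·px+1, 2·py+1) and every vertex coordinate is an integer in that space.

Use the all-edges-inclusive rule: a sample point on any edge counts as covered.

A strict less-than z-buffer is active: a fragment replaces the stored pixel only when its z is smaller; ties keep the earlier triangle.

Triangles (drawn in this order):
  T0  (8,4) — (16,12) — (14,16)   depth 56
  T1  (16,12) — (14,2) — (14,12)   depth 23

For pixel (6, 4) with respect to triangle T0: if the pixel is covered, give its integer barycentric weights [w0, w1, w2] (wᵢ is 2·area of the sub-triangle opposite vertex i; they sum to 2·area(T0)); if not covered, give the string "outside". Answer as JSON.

T0:
  2·area = 48
  edge (8, 4)→(16, 12): d=(8,8) inclusive
  edge (16, 12)→(14, 16): d=(-2,4) inclusive
  edge (14, 16)→(8, 4): d=(-6,-12) inclusive
    (2,0)@(5, 1): e=[0,66,-18] → ·  [on edge]
    (3,1)@(7, 3): e=[0,54,-6] → ·  [on edge]
    (4,2)@(9, 5): e=[0,42,6] → #  [on edge]
    (5,2)@(11, 5): e=[-16,34,30] → ·
    (4,3)@(9, 7): e=[16,38,-6] → ·
    (5,3)@(11, 7): e=[0,30,18] → #  [on edge]
    (6,3)@(13, 7): e=[-16,22,42] → ·
    (5,4)@(11, 9): e=[16,26,6] → #
    (6,4)@(13, 9): e=[0,18,30] → #  [on edge]
    (7,4)@(15, 9): e=[-16,10,54] → ·
    (5,5)@(11, 11): e=[32,22,-6] → ·
    (6,5)@(13, 11): e=[16,14,18] → #
    (7,5)@(15, 11): e=[0,6,42] → #  [on edge]
    (8,6)@(17, 13): e=[0,-6,54] → ·  [on edge]
  covered (8 px):
    · · · · · · · · ·
    · · · · · · · · ·
    · · · · # · · · ·
    · · · · · # · · ·
    · · · · · # # · ·
    · · · · · · # # ·
    · · · · · · # # ·
    · · · · · · · · ·
    · · · · · · · · ·
T1:
  2·area = 20  (B↔C swapped to make it positive)
  edge (16, 12)→(14, 12): d=(-2,0) inclusive
  edge (14, 12)→(14, 2): d=(0,-10) inclusive
  edge (14, 2)→(16, 12): d=(2,10) inclusive
    (7,3)@(15, 7): e=[10,10,0] → #  [on edge]
    (8,3)@(17, 7): e=[10,30,-20] → ·
    (7,4)@(15, 9): e=[6,10,4] → #
    (8,4)@(17, 9): e=[6,30,-16] → ·
    (7,5)@(15, 11): e=[2,10,8] → #
    (8,5)@(17, 11): e=[2,30,-12] → ·
    (7,6)@(15, 13): e=[-2,10,12] → ·
    (8,8)@(17, 17): e=[-10,30,0] → ·  [on edge]
  covered (3 px):
    · · · · · · · · ·
    · · · · · · · · ·
    · · · · · · · · ·
    · · · · · · · # ·
    · · · · · · · # ·
    · · · · · · · # ·
    · · · · · · · · ·
    · · · · · · · · ·
    · · · · · · · · ·

Final: [18,30,0]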